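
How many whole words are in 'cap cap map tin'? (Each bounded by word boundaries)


Word boundaries (\b) mark the start/end of each word.
Text: 'cap cap map tin'
Splitting by whitespace:
  Word 1: 'cap'
  Word 2: 'cap'
  Word 3: 'map'
  Word 4: 'tin'
Total whole words: 4

4


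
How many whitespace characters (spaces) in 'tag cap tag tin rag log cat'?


\s matches whitespace characters (spaces, tabs, etc.).
Text: 'tag cap tag tin rag log cat'
This text has 7 words separated by spaces.
Number of spaces = number of words - 1 = 7 - 1 = 6

6


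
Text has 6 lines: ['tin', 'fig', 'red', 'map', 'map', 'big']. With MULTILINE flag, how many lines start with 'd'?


With MULTILINE flag, ^ matches the start of each line.
Lines: ['tin', 'fig', 'red', 'map', 'map', 'big']
Checking which lines start with 'd':
  Line 1: 'tin' -> no
  Line 2: 'fig' -> no
  Line 3: 'red' -> no
  Line 4: 'map' -> no
  Line 5: 'map' -> no
  Line 6: 'big' -> no
Matching lines: []
Count: 0

0


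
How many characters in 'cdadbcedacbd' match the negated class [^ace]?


Negated class [^ace] matches any char NOT in {a, c, e}
Scanning 'cdadbcedacbd':
  pos 0: 'c' -> no (excluded)
  pos 1: 'd' -> MATCH
  pos 2: 'a' -> no (excluded)
  pos 3: 'd' -> MATCH
  pos 4: 'b' -> MATCH
  pos 5: 'c' -> no (excluded)
  pos 6: 'e' -> no (excluded)
  pos 7: 'd' -> MATCH
  pos 8: 'a' -> no (excluded)
  pos 9: 'c' -> no (excluded)
  pos 10: 'b' -> MATCH
  pos 11: 'd' -> MATCH
Total matches: 6

6


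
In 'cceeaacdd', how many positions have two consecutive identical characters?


Looking for consecutive identical characters in 'cceeaacdd':
  pos 0-1: 'c' vs 'c' -> MATCH ('cc')
  pos 1-2: 'c' vs 'e' -> different
  pos 2-3: 'e' vs 'e' -> MATCH ('ee')
  pos 3-4: 'e' vs 'a' -> different
  pos 4-5: 'a' vs 'a' -> MATCH ('aa')
  pos 5-6: 'a' vs 'c' -> different
  pos 6-7: 'c' vs 'd' -> different
  pos 7-8: 'd' vs 'd' -> MATCH ('dd')
Consecutive identical pairs: ['cc', 'ee', 'aa', 'dd']
Count: 4

4


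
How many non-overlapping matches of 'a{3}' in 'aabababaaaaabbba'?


Pattern 'a{3}' matches exactly 3 consecutive a's (greedy, non-overlapping).
String: 'aabababaaaaabbba'
Scanning for runs of a's:
  Run at pos 0: 'aa' (length 2) -> 0 match(es)
  Run at pos 3: 'a' (length 1) -> 0 match(es)
  Run at pos 5: 'a' (length 1) -> 0 match(es)
  Run at pos 7: 'aaaaa' (length 5) -> 1 match(es)
  Run at pos 15: 'a' (length 1) -> 0 match(es)
Matches found: ['aaa']
Total: 1

1


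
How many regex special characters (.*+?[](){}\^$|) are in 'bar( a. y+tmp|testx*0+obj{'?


Regex special characters are: . * + ? [ ] ( ) { } \ ^ $ |
Scanning 'bar( a. y+tmp|testx*0+obj{':
  pos 3: '(' -> SPECIAL
  pos 6: '.' -> SPECIAL
  pos 9: '+' -> SPECIAL
  pos 13: '|' -> SPECIAL
  pos 19: '*' -> SPECIAL
  pos 21: '+' -> SPECIAL
  pos 25: '{' -> SPECIAL
Special chars found: ['(', '.', '+', '|', '*', '+', '{']
Total: 7

7


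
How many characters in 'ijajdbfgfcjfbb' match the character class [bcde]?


Character class [bcde] matches any of: {b, c, d, e}
Scanning string 'ijajdbfgfcjfbb' character by character:
  pos 0: 'i' -> no
  pos 1: 'j' -> no
  pos 2: 'a' -> no
  pos 3: 'j' -> no
  pos 4: 'd' -> MATCH
  pos 5: 'b' -> MATCH
  pos 6: 'f' -> no
  pos 7: 'g' -> no
  pos 8: 'f' -> no
  pos 9: 'c' -> MATCH
  pos 10: 'j' -> no
  pos 11: 'f' -> no
  pos 12: 'b' -> MATCH
  pos 13: 'b' -> MATCH
Total matches: 5

5


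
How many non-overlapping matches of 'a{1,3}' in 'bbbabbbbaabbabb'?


Pattern 'a{1,3}' matches between 1 and 3 consecutive a's (greedy).
String: 'bbbabbbbaabbabb'
Finding runs of a's and applying greedy matching:
  Run at pos 3: 'a' (length 1)
  Run at pos 8: 'aa' (length 2)
  Run at pos 12: 'a' (length 1)
Matches: ['a', 'aa', 'a']
Count: 3

3


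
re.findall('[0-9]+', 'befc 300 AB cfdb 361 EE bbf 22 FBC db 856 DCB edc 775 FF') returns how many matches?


Pattern '[0-9]+' finds one or more digits.
Text: 'befc 300 AB cfdb 361 EE bbf 22 FBC db 856 DCB edc 775 FF'
Scanning for matches:
  Match 1: '300'
  Match 2: '361'
  Match 3: '22'
  Match 4: '856'
  Match 5: '775'
Total matches: 5

5


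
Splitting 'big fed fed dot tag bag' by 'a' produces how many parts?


Splitting by 'a' breaks the string at each occurrence of the separator.
Text: 'big fed fed dot tag bag'
Parts after split:
  Part 1: 'big fed fed dot t'
  Part 2: 'g b'
  Part 3: 'g'
Total parts: 3

3


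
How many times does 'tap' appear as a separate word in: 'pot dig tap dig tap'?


Scanning each word for exact match 'tap':
  Word 1: 'pot' -> no
  Word 2: 'dig' -> no
  Word 3: 'tap' -> MATCH
  Word 4: 'dig' -> no
  Word 5: 'tap' -> MATCH
Total matches: 2

2


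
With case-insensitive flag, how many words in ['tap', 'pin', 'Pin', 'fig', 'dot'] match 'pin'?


Case-insensitive matching: compare each word's lowercase form to 'pin'.
  'tap' -> lower='tap' -> no
  'pin' -> lower='pin' -> MATCH
  'Pin' -> lower='pin' -> MATCH
  'fig' -> lower='fig' -> no
  'dot' -> lower='dot' -> no
Matches: ['pin', 'Pin']
Count: 2

2


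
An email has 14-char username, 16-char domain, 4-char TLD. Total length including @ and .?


An email address has format: username@domain.tld
Username length: 14
'@' character: 1
Domain length: 16
'.' character: 1
TLD length: 4
Total = 14 + 1 + 16 + 1 + 4 = 36

36


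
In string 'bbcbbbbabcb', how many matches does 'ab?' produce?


Pattern 'ab?' matches 'a' optionally followed by 'b'.
String: 'bbcbbbbabcb'
Scanning left to right for 'a' then checking next char:
  Match 1: 'ab' (a followed by b)
Total matches: 1

1


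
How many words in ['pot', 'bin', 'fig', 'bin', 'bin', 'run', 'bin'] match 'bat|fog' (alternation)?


Alternation 'bat|fog' matches either 'bat' or 'fog'.
Checking each word:
  'pot' -> no
  'bin' -> no
  'fig' -> no
  'bin' -> no
  'bin' -> no
  'run' -> no
  'bin' -> no
Matches: []
Count: 0

0


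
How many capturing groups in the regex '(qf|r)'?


To count capturing groups, count each '(' that starts a group.
Pattern: '(qf|r)'
Walking through the pattern:
  Position 0: '(' -> group #1
Total capturing groups: 1

1


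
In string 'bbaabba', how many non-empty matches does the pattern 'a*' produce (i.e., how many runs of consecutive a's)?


Pattern 'a*' matches zero or more a's. We want non-empty runs of consecutive a's.
String: 'bbaabba'
Walking through the string to find runs of a's:
  Run 1: positions 2-3 -> 'aa'
  Run 2: positions 6-6 -> 'a'
Non-empty runs found: ['aa', 'a']
Count: 2

2


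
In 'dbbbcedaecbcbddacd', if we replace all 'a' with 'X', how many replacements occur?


re.sub('a', 'X', text) replaces every occurrence of 'a' with 'X'.
Text: 'dbbbcedaecbcbddacd'
Scanning for 'a':
  pos 7: 'a' -> replacement #1
  pos 15: 'a' -> replacement #2
Total replacements: 2

2


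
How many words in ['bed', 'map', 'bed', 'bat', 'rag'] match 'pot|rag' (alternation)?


Alternation 'pot|rag' matches either 'pot' or 'rag'.
Checking each word:
  'bed' -> no
  'map' -> no
  'bed' -> no
  'bat' -> no
  'rag' -> MATCH
Matches: ['rag']
Count: 1

1


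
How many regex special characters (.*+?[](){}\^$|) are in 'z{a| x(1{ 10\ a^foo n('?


Regex special characters are: . * + ? [ ] ( ) { } \ ^ $ |
Scanning 'z{a| x(1{ 10\ a^foo n(':
  pos 1: '{' -> SPECIAL
  pos 3: '|' -> SPECIAL
  pos 6: '(' -> SPECIAL
  pos 8: '{' -> SPECIAL
  pos 12: '\' -> SPECIAL
  pos 15: '^' -> SPECIAL
  pos 21: '(' -> SPECIAL
Special chars found: ['{', '|', '(', '{', '\\', '^', '(']
Total: 7

7


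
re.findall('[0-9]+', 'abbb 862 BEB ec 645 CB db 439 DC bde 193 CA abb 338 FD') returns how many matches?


Pattern '[0-9]+' finds one or more digits.
Text: 'abbb 862 BEB ec 645 CB db 439 DC bde 193 CA abb 338 FD'
Scanning for matches:
  Match 1: '862'
  Match 2: '645'
  Match 3: '439'
  Match 4: '193'
  Match 5: '338'
Total matches: 5

5


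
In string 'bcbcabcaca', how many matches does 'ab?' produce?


Pattern 'ab?' matches 'a' optionally followed by 'b'.
String: 'bcbcabcaca'
Scanning left to right for 'a' then checking next char:
  Match 1: 'ab' (a followed by b)
  Match 2: 'a' (a not followed by b)
  Match 3: 'a' (a not followed by b)
Total matches: 3

3


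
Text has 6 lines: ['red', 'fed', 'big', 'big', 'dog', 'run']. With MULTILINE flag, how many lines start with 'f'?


With MULTILINE flag, ^ matches the start of each line.
Lines: ['red', 'fed', 'big', 'big', 'dog', 'run']
Checking which lines start with 'f':
  Line 1: 'red' -> no
  Line 2: 'fed' -> MATCH
  Line 3: 'big' -> no
  Line 4: 'big' -> no
  Line 5: 'dog' -> no
  Line 6: 'run' -> no
Matching lines: ['fed']
Count: 1

1


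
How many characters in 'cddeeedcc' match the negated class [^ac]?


Negated class [^ac] matches any char NOT in {a, c}
Scanning 'cddeeedcc':
  pos 0: 'c' -> no (excluded)
  pos 1: 'd' -> MATCH
  pos 2: 'd' -> MATCH
  pos 3: 'e' -> MATCH
  pos 4: 'e' -> MATCH
  pos 5: 'e' -> MATCH
  pos 6: 'd' -> MATCH
  pos 7: 'c' -> no (excluded)
  pos 8: 'c' -> no (excluded)
Total matches: 6

6


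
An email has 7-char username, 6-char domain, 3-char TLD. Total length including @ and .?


An email address has format: username@domain.tld
Username length: 7
'@' character: 1
Domain length: 6
'.' character: 1
TLD length: 3
Total = 7 + 1 + 6 + 1 + 3 = 18

18


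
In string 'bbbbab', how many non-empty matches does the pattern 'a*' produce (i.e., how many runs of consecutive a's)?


Pattern 'a*' matches zero or more a's. We want non-empty runs of consecutive a's.
String: 'bbbbab'
Walking through the string to find runs of a's:
  Run 1: positions 4-4 -> 'a'
Non-empty runs found: ['a']
Count: 1

1


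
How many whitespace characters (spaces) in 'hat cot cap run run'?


\s matches whitespace characters (spaces, tabs, etc.).
Text: 'hat cot cap run run'
This text has 5 words separated by spaces.
Number of spaces = number of words - 1 = 5 - 1 = 4

4


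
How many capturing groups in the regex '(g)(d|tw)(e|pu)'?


To count capturing groups, count each '(' that starts a group.
Pattern: '(g)(d|tw)(e|pu)'
Walking through the pattern:
  Position 0: '(' -> group #1
  Position 3: '(' -> group #2
  Position 9: '(' -> group #3
Total capturing groups: 3

3


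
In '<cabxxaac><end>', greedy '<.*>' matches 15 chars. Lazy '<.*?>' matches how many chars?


Greedy '<.*>' tries to match as MUCH as possible.
Lazy '<.*?>' tries to match as LITTLE as possible.

String: '<cabxxaac><end>'
Greedy '<.*>' starts at first '<' and extends to the LAST '>': '<cabxxaac><end>' (15 chars)
Lazy '<.*?>' starts at first '<' and stops at the FIRST '>': '<cabxxaac>' (10 chars)

10


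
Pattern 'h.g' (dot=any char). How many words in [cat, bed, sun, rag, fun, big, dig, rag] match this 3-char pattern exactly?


Pattern 'h.g' means: starts with 'h', any single char, ends with 'g'.
Checking each word (must be exactly 3 chars):
  'cat' (len=3): no
  'bed' (len=3): no
  'sun' (len=3): no
  'rag' (len=3): no
  'fun' (len=3): no
  'big' (len=3): no
  'dig' (len=3): no
  'rag' (len=3): no
Matching words: []
Total: 0

0


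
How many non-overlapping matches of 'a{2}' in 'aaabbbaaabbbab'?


Pattern 'a{2}' matches exactly 2 consecutive a's (greedy, non-overlapping).
String: 'aaabbbaaabbbab'
Scanning for runs of a's:
  Run at pos 0: 'aaa' (length 3) -> 1 match(es)
  Run at pos 6: 'aaa' (length 3) -> 1 match(es)
  Run at pos 12: 'a' (length 1) -> 0 match(es)
Matches found: ['aa', 'aa']
Total: 2

2


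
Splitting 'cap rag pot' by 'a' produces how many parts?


Splitting by 'a' breaks the string at each occurrence of the separator.
Text: 'cap rag pot'
Parts after split:
  Part 1: 'c'
  Part 2: 'p r'
  Part 3: 'g pot'
Total parts: 3

3


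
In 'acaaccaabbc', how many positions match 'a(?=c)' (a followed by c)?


Lookahead 'a(?=c)' matches 'a' only when followed by 'c'.
String: 'acaaccaabbc'
Checking each position where char is 'a':
  pos 0: 'a' -> MATCH (next='c')
  pos 2: 'a' -> no (next='a')
  pos 3: 'a' -> MATCH (next='c')
  pos 6: 'a' -> no (next='a')
  pos 7: 'a' -> no (next='b')
Matching positions: [0, 3]
Count: 2

2


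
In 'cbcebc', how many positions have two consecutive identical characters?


Looking for consecutive identical characters in 'cbcebc':
  pos 0-1: 'c' vs 'b' -> different
  pos 1-2: 'b' vs 'c' -> different
  pos 2-3: 'c' vs 'e' -> different
  pos 3-4: 'e' vs 'b' -> different
  pos 4-5: 'b' vs 'c' -> different
Consecutive identical pairs: []
Count: 0

0


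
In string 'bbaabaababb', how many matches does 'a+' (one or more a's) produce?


Pattern 'a+' matches one or more consecutive a's.
String: 'bbaabaababb'
Scanning for runs of a:
  Match 1: 'aa' (length 2)
  Match 2: 'aa' (length 2)
  Match 3: 'a' (length 1)
Total matches: 3

3


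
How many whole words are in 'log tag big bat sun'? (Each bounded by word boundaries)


Word boundaries (\b) mark the start/end of each word.
Text: 'log tag big bat sun'
Splitting by whitespace:
  Word 1: 'log'
  Word 2: 'tag'
  Word 3: 'big'
  Word 4: 'bat'
  Word 5: 'sun'
Total whole words: 5

5


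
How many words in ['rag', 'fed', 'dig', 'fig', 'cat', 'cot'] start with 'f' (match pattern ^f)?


Pattern ^f anchors to start of word. Check which words begin with 'f':
  'rag' -> no
  'fed' -> MATCH (starts with 'f')
  'dig' -> no
  'fig' -> MATCH (starts with 'f')
  'cat' -> no
  'cot' -> no
Matching words: ['fed', 'fig']
Count: 2

2


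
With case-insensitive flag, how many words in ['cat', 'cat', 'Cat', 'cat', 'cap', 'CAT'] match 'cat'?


Case-insensitive matching: compare each word's lowercase form to 'cat'.
  'cat' -> lower='cat' -> MATCH
  'cat' -> lower='cat' -> MATCH
  'Cat' -> lower='cat' -> MATCH
  'cat' -> lower='cat' -> MATCH
  'cap' -> lower='cap' -> no
  'CAT' -> lower='cat' -> MATCH
Matches: ['cat', 'cat', 'Cat', 'cat', 'CAT']
Count: 5

5


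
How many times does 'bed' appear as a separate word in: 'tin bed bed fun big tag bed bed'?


Scanning each word for exact match 'bed':
  Word 1: 'tin' -> no
  Word 2: 'bed' -> MATCH
  Word 3: 'bed' -> MATCH
  Word 4: 'fun' -> no
  Word 5: 'big' -> no
  Word 6: 'tag' -> no
  Word 7: 'bed' -> MATCH
  Word 8: 'bed' -> MATCH
Total matches: 4

4


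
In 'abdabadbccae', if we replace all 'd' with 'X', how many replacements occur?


re.sub('d', 'X', text) replaces every occurrence of 'd' with 'X'.
Text: 'abdabadbccae'
Scanning for 'd':
  pos 2: 'd' -> replacement #1
  pos 6: 'd' -> replacement #2
Total replacements: 2

2


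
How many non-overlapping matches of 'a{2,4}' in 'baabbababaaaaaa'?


Pattern 'a{2,4}' matches between 2 and 4 consecutive a's (greedy).
String: 'baabbababaaaaaa'
Finding runs of a's and applying greedy matching:
  Run at pos 1: 'aa' (length 2)
  Run at pos 5: 'a' (length 1)
  Run at pos 7: 'a' (length 1)
  Run at pos 9: 'aaaaaa' (length 6)
Matches: ['aa', 'aaaa', 'aa']
Count: 3

3


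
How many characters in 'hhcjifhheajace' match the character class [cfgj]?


Character class [cfgj] matches any of: {c, f, g, j}
Scanning string 'hhcjifhheajace' character by character:
  pos 0: 'h' -> no
  pos 1: 'h' -> no
  pos 2: 'c' -> MATCH
  pos 3: 'j' -> MATCH
  pos 4: 'i' -> no
  pos 5: 'f' -> MATCH
  pos 6: 'h' -> no
  pos 7: 'h' -> no
  pos 8: 'e' -> no
  pos 9: 'a' -> no
  pos 10: 'j' -> MATCH
  pos 11: 'a' -> no
  pos 12: 'c' -> MATCH
  pos 13: 'e' -> no
Total matches: 5

5


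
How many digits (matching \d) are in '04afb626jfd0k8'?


\d matches any digit 0-9.
Scanning '04afb626jfd0k8':
  pos 0: '0' -> DIGIT
  pos 1: '4' -> DIGIT
  pos 5: '6' -> DIGIT
  pos 6: '2' -> DIGIT
  pos 7: '6' -> DIGIT
  pos 11: '0' -> DIGIT
  pos 13: '8' -> DIGIT
Digits found: ['0', '4', '6', '2', '6', '0', '8']
Total: 7

7


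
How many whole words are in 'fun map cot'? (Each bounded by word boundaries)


Word boundaries (\b) mark the start/end of each word.
Text: 'fun map cot'
Splitting by whitespace:
  Word 1: 'fun'
  Word 2: 'map'
  Word 3: 'cot'
Total whole words: 3

3


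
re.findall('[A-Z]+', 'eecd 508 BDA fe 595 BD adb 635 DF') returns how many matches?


Pattern '[A-Z]+' finds one or more uppercase letters.
Text: 'eecd 508 BDA fe 595 BD adb 635 DF'
Scanning for matches:
  Match 1: 'BDA'
  Match 2: 'BD'
  Match 3: 'DF'
Total matches: 3

3


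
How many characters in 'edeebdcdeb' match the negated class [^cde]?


Negated class [^cde] matches any char NOT in {c, d, e}
Scanning 'edeebdcdeb':
  pos 0: 'e' -> no (excluded)
  pos 1: 'd' -> no (excluded)
  pos 2: 'e' -> no (excluded)
  pos 3: 'e' -> no (excluded)
  pos 4: 'b' -> MATCH
  pos 5: 'd' -> no (excluded)
  pos 6: 'c' -> no (excluded)
  pos 7: 'd' -> no (excluded)
  pos 8: 'e' -> no (excluded)
  pos 9: 'b' -> MATCH
Total matches: 2

2


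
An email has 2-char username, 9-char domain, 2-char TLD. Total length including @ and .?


An email address has format: username@domain.tld
Username length: 2
'@' character: 1
Domain length: 9
'.' character: 1
TLD length: 2
Total = 2 + 1 + 9 + 1 + 2 = 15

15


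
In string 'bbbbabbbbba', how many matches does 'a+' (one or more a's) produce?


Pattern 'a+' matches one or more consecutive a's.
String: 'bbbbabbbbba'
Scanning for runs of a:
  Match 1: 'a' (length 1)
  Match 2: 'a' (length 1)
Total matches: 2

2


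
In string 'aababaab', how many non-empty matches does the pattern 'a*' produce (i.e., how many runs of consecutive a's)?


Pattern 'a*' matches zero or more a's. We want non-empty runs of consecutive a's.
String: 'aababaab'
Walking through the string to find runs of a's:
  Run 1: positions 0-1 -> 'aa'
  Run 2: positions 3-3 -> 'a'
  Run 3: positions 5-6 -> 'aa'
Non-empty runs found: ['aa', 'a', 'aa']
Count: 3

3


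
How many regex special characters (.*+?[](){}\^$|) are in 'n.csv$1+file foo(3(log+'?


Regex special characters are: . * + ? [ ] ( ) { } \ ^ $ |
Scanning 'n.csv$1+file foo(3(log+':
  pos 1: '.' -> SPECIAL
  pos 5: '$' -> SPECIAL
  pos 7: '+' -> SPECIAL
  pos 16: '(' -> SPECIAL
  pos 18: '(' -> SPECIAL
  pos 22: '+' -> SPECIAL
Special chars found: ['.', '$', '+', '(', '(', '+']
Total: 6

6


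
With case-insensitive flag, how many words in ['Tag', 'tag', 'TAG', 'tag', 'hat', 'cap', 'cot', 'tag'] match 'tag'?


Case-insensitive matching: compare each word's lowercase form to 'tag'.
  'Tag' -> lower='tag' -> MATCH
  'tag' -> lower='tag' -> MATCH
  'TAG' -> lower='tag' -> MATCH
  'tag' -> lower='tag' -> MATCH
  'hat' -> lower='hat' -> no
  'cap' -> lower='cap' -> no
  'cot' -> lower='cot' -> no
  'tag' -> lower='tag' -> MATCH
Matches: ['Tag', 'tag', 'TAG', 'tag', 'tag']
Count: 5

5


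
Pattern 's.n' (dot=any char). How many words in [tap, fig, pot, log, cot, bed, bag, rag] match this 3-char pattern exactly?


Pattern 's.n' means: starts with 's', any single char, ends with 'n'.
Checking each word (must be exactly 3 chars):
  'tap' (len=3): no
  'fig' (len=3): no
  'pot' (len=3): no
  'log' (len=3): no
  'cot' (len=3): no
  'bed' (len=3): no
  'bag' (len=3): no
  'rag' (len=3): no
Matching words: []
Total: 0

0


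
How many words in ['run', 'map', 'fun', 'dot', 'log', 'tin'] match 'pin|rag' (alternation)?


Alternation 'pin|rag' matches either 'pin' or 'rag'.
Checking each word:
  'run' -> no
  'map' -> no
  'fun' -> no
  'dot' -> no
  'log' -> no
  'tin' -> no
Matches: []
Count: 0

0


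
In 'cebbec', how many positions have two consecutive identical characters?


Looking for consecutive identical characters in 'cebbec':
  pos 0-1: 'c' vs 'e' -> different
  pos 1-2: 'e' vs 'b' -> different
  pos 2-3: 'b' vs 'b' -> MATCH ('bb')
  pos 3-4: 'b' vs 'e' -> different
  pos 4-5: 'e' vs 'c' -> different
Consecutive identical pairs: ['bb']
Count: 1

1


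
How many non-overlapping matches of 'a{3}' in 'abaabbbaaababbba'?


Pattern 'a{3}' matches exactly 3 consecutive a's (greedy, non-overlapping).
String: 'abaabbbaaababbba'
Scanning for runs of a's:
  Run at pos 0: 'a' (length 1) -> 0 match(es)
  Run at pos 2: 'aa' (length 2) -> 0 match(es)
  Run at pos 7: 'aaa' (length 3) -> 1 match(es)
  Run at pos 11: 'a' (length 1) -> 0 match(es)
  Run at pos 15: 'a' (length 1) -> 0 match(es)
Matches found: ['aaa']
Total: 1

1


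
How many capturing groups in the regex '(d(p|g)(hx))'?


To count capturing groups, count each '(' that starts a group.
Pattern: '(d(p|g)(hx))'
Walking through the pattern:
  Position 0: '(' -> group #1
  Position 2: '(' -> group #2
  Position 7: '(' -> group #3
Total capturing groups: 3

3


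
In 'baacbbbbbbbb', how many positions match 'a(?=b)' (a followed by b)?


Lookahead 'a(?=b)' matches 'a' only when followed by 'b'.
String: 'baacbbbbbbbb'
Checking each position where char is 'a':
  pos 1: 'a' -> no (next='a')
  pos 2: 'a' -> no (next='c')
Matching positions: []
Count: 0

0


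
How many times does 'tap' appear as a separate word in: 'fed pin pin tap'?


Scanning each word for exact match 'tap':
  Word 1: 'fed' -> no
  Word 2: 'pin' -> no
  Word 3: 'pin' -> no
  Word 4: 'tap' -> MATCH
Total matches: 1

1


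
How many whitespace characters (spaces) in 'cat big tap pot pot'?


\s matches whitespace characters (spaces, tabs, etc.).
Text: 'cat big tap pot pot'
This text has 5 words separated by spaces.
Number of spaces = number of words - 1 = 5 - 1 = 4

4


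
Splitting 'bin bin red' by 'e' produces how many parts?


Splitting by 'e' breaks the string at each occurrence of the separator.
Text: 'bin bin red'
Parts after split:
  Part 1: 'bin bin r'
  Part 2: 'd'
Total parts: 2

2


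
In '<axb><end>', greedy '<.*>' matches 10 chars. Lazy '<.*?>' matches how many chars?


Greedy '<.*>' tries to match as MUCH as possible.
Lazy '<.*?>' tries to match as LITTLE as possible.

String: '<axb><end>'
Greedy '<.*>' starts at first '<' and extends to the LAST '>': '<axb><end>' (10 chars)
Lazy '<.*?>' starts at first '<' and stops at the FIRST '>': '<axb>' (5 chars)

5


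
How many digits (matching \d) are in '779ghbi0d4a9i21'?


\d matches any digit 0-9.
Scanning '779ghbi0d4a9i21':
  pos 0: '7' -> DIGIT
  pos 1: '7' -> DIGIT
  pos 2: '9' -> DIGIT
  pos 7: '0' -> DIGIT
  pos 9: '4' -> DIGIT
  pos 11: '9' -> DIGIT
  pos 13: '2' -> DIGIT
  pos 14: '1' -> DIGIT
Digits found: ['7', '7', '9', '0', '4', '9', '2', '1']
Total: 8

8


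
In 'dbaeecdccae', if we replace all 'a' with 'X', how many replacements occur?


re.sub('a', 'X', text) replaces every occurrence of 'a' with 'X'.
Text: 'dbaeecdccae'
Scanning for 'a':
  pos 2: 'a' -> replacement #1
  pos 9: 'a' -> replacement #2
Total replacements: 2

2


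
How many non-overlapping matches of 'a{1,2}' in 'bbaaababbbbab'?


Pattern 'a{1,2}' matches between 1 and 2 consecutive a's (greedy).
String: 'bbaaababbbbab'
Finding runs of a's and applying greedy matching:
  Run at pos 2: 'aaa' (length 3)
  Run at pos 6: 'a' (length 1)
  Run at pos 11: 'a' (length 1)
Matches: ['aa', 'a', 'a', 'a']
Count: 4

4


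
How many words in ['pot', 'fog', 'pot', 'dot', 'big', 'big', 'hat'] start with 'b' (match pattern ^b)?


Pattern ^b anchors to start of word. Check which words begin with 'b':
  'pot' -> no
  'fog' -> no
  'pot' -> no
  'dot' -> no
  'big' -> MATCH (starts with 'b')
  'big' -> MATCH (starts with 'b')
  'hat' -> no
Matching words: ['big', 'big']
Count: 2

2


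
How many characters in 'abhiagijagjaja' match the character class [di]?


Character class [di] matches any of: {d, i}
Scanning string 'abhiagijagjaja' character by character:
  pos 0: 'a' -> no
  pos 1: 'b' -> no
  pos 2: 'h' -> no
  pos 3: 'i' -> MATCH
  pos 4: 'a' -> no
  pos 5: 'g' -> no
  pos 6: 'i' -> MATCH
  pos 7: 'j' -> no
  pos 8: 'a' -> no
  pos 9: 'g' -> no
  pos 10: 'j' -> no
  pos 11: 'a' -> no
  pos 12: 'j' -> no
  pos 13: 'a' -> no
Total matches: 2

2


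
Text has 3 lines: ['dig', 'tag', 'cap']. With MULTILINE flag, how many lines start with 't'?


With MULTILINE flag, ^ matches the start of each line.
Lines: ['dig', 'tag', 'cap']
Checking which lines start with 't':
  Line 1: 'dig' -> no
  Line 2: 'tag' -> MATCH
  Line 3: 'cap' -> no
Matching lines: ['tag']
Count: 1

1


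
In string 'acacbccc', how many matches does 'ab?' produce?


Pattern 'ab?' matches 'a' optionally followed by 'b'.
String: 'acacbccc'
Scanning left to right for 'a' then checking next char:
  Match 1: 'a' (a not followed by b)
  Match 2: 'a' (a not followed by b)
Total matches: 2

2


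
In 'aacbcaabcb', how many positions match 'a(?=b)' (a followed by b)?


Lookahead 'a(?=b)' matches 'a' only when followed by 'b'.
String: 'aacbcaabcb'
Checking each position where char is 'a':
  pos 0: 'a' -> no (next='a')
  pos 1: 'a' -> no (next='c')
  pos 5: 'a' -> no (next='a')
  pos 6: 'a' -> MATCH (next='b')
Matching positions: [6]
Count: 1

1


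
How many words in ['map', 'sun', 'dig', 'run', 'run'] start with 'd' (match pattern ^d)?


Pattern ^d anchors to start of word. Check which words begin with 'd':
  'map' -> no
  'sun' -> no
  'dig' -> MATCH (starts with 'd')
  'run' -> no
  'run' -> no
Matching words: ['dig']
Count: 1

1


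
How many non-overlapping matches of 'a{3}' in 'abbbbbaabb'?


Pattern 'a{3}' matches exactly 3 consecutive a's (greedy, non-overlapping).
String: 'abbbbbaabb'
Scanning for runs of a's:
  Run at pos 0: 'a' (length 1) -> 0 match(es)
  Run at pos 6: 'aa' (length 2) -> 0 match(es)
Matches found: []
Total: 0

0


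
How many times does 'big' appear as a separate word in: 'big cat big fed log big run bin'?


Scanning each word for exact match 'big':
  Word 1: 'big' -> MATCH
  Word 2: 'cat' -> no
  Word 3: 'big' -> MATCH
  Word 4: 'fed' -> no
  Word 5: 'log' -> no
  Word 6: 'big' -> MATCH
  Word 7: 'run' -> no
  Word 8: 'bin' -> no
Total matches: 3

3


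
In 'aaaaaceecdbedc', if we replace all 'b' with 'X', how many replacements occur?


re.sub('b', 'X', text) replaces every occurrence of 'b' with 'X'.
Text: 'aaaaaceecdbedc'
Scanning for 'b':
  pos 10: 'b' -> replacement #1
Total replacements: 1

1


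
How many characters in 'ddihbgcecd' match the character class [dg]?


Character class [dg] matches any of: {d, g}
Scanning string 'ddihbgcecd' character by character:
  pos 0: 'd' -> MATCH
  pos 1: 'd' -> MATCH
  pos 2: 'i' -> no
  pos 3: 'h' -> no
  pos 4: 'b' -> no
  pos 5: 'g' -> MATCH
  pos 6: 'c' -> no
  pos 7: 'e' -> no
  pos 8: 'c' -> no
  pos 9: 'd' -> MATCH
Total matches: 4

4


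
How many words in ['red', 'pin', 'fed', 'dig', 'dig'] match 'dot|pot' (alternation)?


Alternation 'dot|pot' matches either 'dot' or 'pot'.
Checking each word:
  'red' -> no
  'pin' -> no
  'fed' -> no
  'dig' -> no
  'dig' -> no
Matches: []
Count: 0

0


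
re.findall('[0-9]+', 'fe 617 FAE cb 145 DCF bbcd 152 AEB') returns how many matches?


Pattern '[0-9]+' finds one or more digits.
Text: 'fe 617 FAE cb 145 DCF bbcd 152 AEB'
Scanning for matches:
  Match 1: '617'
  Match 2: '145'
  Match 3: '152'
Total matches: 3

3


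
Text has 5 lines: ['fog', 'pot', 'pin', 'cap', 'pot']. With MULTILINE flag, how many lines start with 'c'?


With MULTILINE flag, ^ matches the start of each line.
Lines: ['fog', 'pot', 'pin', 'cap', 'pot']
Checking which lines start with 'c':
  Line 1: 'fog' -> no
  Line 2: 'pot' -> no
  Line 3: 'pin' -> no
  Line 4: 'cap' -> MATCH
  Line 5: 'pot' -> no
Matching lines: ['cap']
Count: 1

1


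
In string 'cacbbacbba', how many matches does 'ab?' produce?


Pattern 'ab?' matches 'a' optionally followed by 'b'.
String: 'cacbbacbba'
Scanning left to right for 'a' then checking next char:
  Match 1: 'a' (a not followed by b)
  Match 2: 'a' (a not followed by b)
  Match 3: 'a' (a not followed by b)
Total matches: 3

3


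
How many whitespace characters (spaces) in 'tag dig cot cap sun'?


\s matches whitespace characters (spaces, tabs, etc.).
Text: 'tag dig cot cap sun'
This text has 5 words separated by spaces.
Number of spaces = number of words - 1 = 5 - 1 = 4

4


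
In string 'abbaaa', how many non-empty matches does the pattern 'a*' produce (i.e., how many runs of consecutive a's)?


Pattern 'a*' matches zero or more a's. We want non-empty runs of consecutive a's.
String: 'abbaaa'
Walking through the string to find runs of a's:
  Run 1: positions 0-0 -> 'a'
  Run 2: positions 3-5 -> 'aaa'
Non-empty runs found: ['a', 'aaa']
Count: 2

2


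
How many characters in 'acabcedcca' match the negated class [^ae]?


Negated class [^ae] matches any char NOT in {a, e}
Scanning 'acabcedcca':
  pos 0: 'a' -> no (excluded)
  pos 1: 'c' -> MATCH
  pos 2: 'a' -> no (excluded)
  pos 3: 'b' -> MATCH
  pos 4: 'c' -> MATCH
  pos 5: 'e' -> no (excluded)
  pos 6: 'd' -> MATCH
  pos 7: 'c' -> MATCH
  pos 8: 'c' -> MATCH
  pos 9: 'a' -> no (excluded)
Total matches: 6

6


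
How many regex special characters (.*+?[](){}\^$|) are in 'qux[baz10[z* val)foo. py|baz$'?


Regex special characters are: . * + ? [ ] ( ) { } \ ^ $ |
Scanning 'qux[baz10[z* val)foo. py|baz$':
  pos 3: '[' -> SPECIAL
  pos 9: '[' -> SPECIAL
  pos 11: '*' -> SPECIAL
  pos 16: ')' -> SPECIAL
  pos 20: '.' -> SPECIAL
  pos 24: '|' -> SPECIAL
  pos 28: '$' -> SPECIAL
Special chars found: ['[', '[', '*', ')', '.', '|', '$']
Total: 7

7


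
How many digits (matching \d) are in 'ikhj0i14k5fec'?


\d matches any digit 0-9.
Scanning 'ikhj0i14k5fec':
  pos 4: '0' -> DIGIT
  pos 6: '1' -> DIGIT
  pos 7: '4' -> DIGIT
  pos 9: '5' -> DIGIT
Digits found: ['0', '1', '4', '5']
Total: 4

4


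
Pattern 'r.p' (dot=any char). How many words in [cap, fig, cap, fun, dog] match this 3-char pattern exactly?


Pattern 'r.p' means: starts with 'r', any single char, ends with 'p'.
Checking each word (must be exactly 3 chars):
  'cap' (len=3): no
  'fig' (len=3): no
  'cap' (len=3): no
  'fun' (len=3): no
  'dog' (len=3): no
Matching words: []
Total: 0

0


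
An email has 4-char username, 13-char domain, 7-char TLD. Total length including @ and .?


An email address has format: username@domain.tld
Username length: 4
'@' character: 1
Domain length: 13
'.' character: 1
TLD length: 7
Total = 4 + 1 + 13 + 1 + 7 = 26

26


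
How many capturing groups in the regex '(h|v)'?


To count capturing groups, count each '(' that starts a group.
Pattern: '(h|v)'
Walking through the pattern:
  Position 0: '(' -> group #1
Total capturing groups: 1

1


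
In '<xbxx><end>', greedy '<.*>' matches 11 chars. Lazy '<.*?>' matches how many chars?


Greedy '<.*>' tries to match as MUCH as possible.
Lazy '<.*?>' tries to match as LITTLE as possible.

String: '<xbxx><end>'
Greedy '<.*>' starts at first '<' and extends to the LAST '>': '<xbxx><end>' (11 chars)
Lazy '<.*?>' starts at first '<' and stops at the FIRST '>': '<xbxx>' (6 chars)

6


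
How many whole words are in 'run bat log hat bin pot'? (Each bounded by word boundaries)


Word boundaries (\b) mark the start/end of each word.
Text: 'run bat log hat bin pot'
Splitting by whitespace:
  Word 1: 'run'
  Word 2: 'bat'
  Word 3: 'log'
  Word 4: 'hat'
  Word 5: 'bin'
  Word 6: 'pot'
Total whole words: 6

6


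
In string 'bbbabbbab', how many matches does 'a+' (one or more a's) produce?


Pattern 'a+' matches one or more consecutive a's.
String: 'bbbabbbab'
Scanning for runs of a:
  Match 1: 'a' (length 1)
  Match 2: 'a' (length 1)
Total matches: 2

2


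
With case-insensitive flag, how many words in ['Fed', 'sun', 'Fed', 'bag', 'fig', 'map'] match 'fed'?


Case-insensitive matching: compare each word's lowercase form to 'fed'.
  'Fed' -> lower='fed' -> MATCH
  'sun' -> lower='sun' -> no
  'Fed' -> lower='fed' -> MATCH
  'bag' -> lower='bag' -> no
  'fig' -> lower='fig' -> no
  'map' -> lower='map' -> no
Matches: ['Fed', 'Fed']
Count: 2

2


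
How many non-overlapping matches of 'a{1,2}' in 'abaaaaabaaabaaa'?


Pattern 'a{1,2}' matches between 1 and 2 consecutive a's (greedy).
String: 'abaaaaabaaabaaa'
Finding runs of a's and applying greedy matching:
  Run at pos 0: 'a' (length 1)
  Run at pos 2: 'aaaaa' (length 5)
  Run at pos 8: 'aaa' (length 3)
  Run at pos 12: 'aaa' (length 3)
Matches: ['a', 'aa', 'aa', 'a', 'aa', 'a', 'aa', 'a']
Count: 8

8


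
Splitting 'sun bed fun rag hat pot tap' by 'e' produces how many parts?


Splitting by 'e' breaks the string at each occurrence of the separator.
Text: 'sun bed fun rag hat pot tap'
Parts after split:
  Part 1: 'sun b'
  Part 2: 'd fun rag hat pot tap'
Total parts: 2

2


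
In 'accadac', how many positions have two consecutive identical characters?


Looking for consecutive identical characters in 'accadac':
  pos 0-1: 'a' vs 'c' -> different
  pos 1-2: 'c' vs 'c' -> MATCH ('cc')
  pos 2-3: 'c' vs 'a' -> different
  pos 3-4: 'a' vs 'd' -> different
  pos 4-5: 'd' vs 'a' -> different
  pos 5-6: 'a' vs 'c' -> different
Consecutive identical pairs: ['cc']
Count: 1

1


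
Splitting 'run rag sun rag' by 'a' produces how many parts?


Splitting by 'a' breaks the string at each occurrence of the separator.
Text: 'run rag sun rag'
Parts after split:
  Part 1: 'run r'
  Part 2: 'g sun r'
  Part 3: 'g'
Total parts: 3

3


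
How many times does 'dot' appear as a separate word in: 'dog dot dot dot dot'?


Scanning each word for exact match 'dot':
  Word 1: 'dog' -> no
  Word 2: 'dot' -> MATCH
  Word 3: 'dot' -> MATCH
  Word 4: 'dot' -> MATCH
  Word 5: 'dot' -> MATCH
Total matches: 4

4


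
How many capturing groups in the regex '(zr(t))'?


To count capturing groups, count each '(' that starts a group.
Pattern: '(zr(t))'
Walking through the pattern:
  Position 0: '(' -> group #1
  Position 3: '(' -> group #2
Total capturing groups: 2

2


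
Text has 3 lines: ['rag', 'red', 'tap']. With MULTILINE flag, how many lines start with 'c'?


With MULTILINE flag, ^ matches the start of each line.
Lines: ['rag', 'red', 'tap']
Checking which lines start with 'c':
  Line 1: 'rag' -> no
  Line 2: 'red' -> no
  Line 3: 'tap' -> no
Matching lines: []
Count: 0

0


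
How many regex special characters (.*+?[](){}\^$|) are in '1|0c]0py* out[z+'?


Regex special characters are: . * + ? [ ] ( ) { } \ ^ $ |
Scanning '1|0c]0py* out[z+':
  pos 1: '|' -> SPECIAL
  pos 4: ']' -> SPECIAL
  pos 8: '*' -> SPECIAL
  pos 13: '[' -> SPECIAL
  pos 15: '+' -> SPECIAL
Special chars found: ['|', ']', '*', '[', '+']
Total: 5

5


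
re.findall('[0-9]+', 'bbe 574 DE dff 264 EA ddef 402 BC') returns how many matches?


Pattern '[0-9]+' finds one or more digits.
Text: 'bbe 574 DE dff 264 EA ddef 402 BC'
Scanning for matches:
  Match 1: '574'
  Match 2: '264'
  Match 3: '402'
Total matches: 3

3


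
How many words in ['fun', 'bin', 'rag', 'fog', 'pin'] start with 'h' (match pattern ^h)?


Pattern ^h anchors to start of word. Check which words begin with 'h':
  'fun' -> no
  'bin' -> no
  'rag' -> no
  'fog' -> no
  'pin' -> no
Matching words: []
Count: 0

0


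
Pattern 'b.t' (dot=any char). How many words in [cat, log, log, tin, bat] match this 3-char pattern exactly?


Pattern 'b.t' means: starts with 'b', any single char, ends with 't'.
Checking each word (must be exactly 3 chars):
  'cat' (len=3): no
  'log' (len=3): no
  'log' (len=3): no
  'tin' (len=3): no
  'bat' (len=3): MATCH
Matching words: ['bat']
Total: 1

1


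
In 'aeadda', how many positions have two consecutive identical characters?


Looking for consecutive identical characters in 'aeadda':
  pos 0-1: 'a' vs 'e' -> different
  pos 1-2: 'e' vs 'a' -> different
  pos 2-3: 'a' vs 'd' -> different
  pos 3-4: 'd' vs 'd' -> MATCH ('dd')
  pos 4-5: 'd' vs 'a' -> different
Consecutive identical pairs: ['dd']
Count: 1

1


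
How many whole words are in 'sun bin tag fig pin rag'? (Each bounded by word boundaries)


Word boundaries (\b) mark the start/end of each word.
Text: 'sun bin tag fig pin rag'
Splitting by whitespace:
  Word 1: 'sun'
  Word 2: 'bin'
  Word 3: 'tag'
  Word 4: 'fig'
  Word 5: 'pin'
  Word 6: 'rag'
Total whole words: 6

6


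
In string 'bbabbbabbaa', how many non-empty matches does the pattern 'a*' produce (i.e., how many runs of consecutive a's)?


Pattern 'a*' matches zero or more a's. We want non-empty runs of consecutive a's.
String: 'bbabbbabbaa'
Walking through the string to find runs of a's:
  Run 1: positions 2-2 -> 'a'
  Run 2: positions 6-6 -> 'a'
  Run 3: positions 9-10 -> 'aa'
Non-empty runs found: ['a', 'a', 'aa']
Count: 3

3


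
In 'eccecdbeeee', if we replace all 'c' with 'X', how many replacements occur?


re.sub('c', 'X', text) replaces every occurrence of 'c' with 'X'.
Text: 'eccecdbeeee'
Scanning for 'c':
  pos 1: 'c' -> replacement #1
  pos 2: 'c' -> replacement #2
  pos 4: 'c' -> replacement #3
Total replacements: 3

3


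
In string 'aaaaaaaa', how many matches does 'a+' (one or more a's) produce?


Pattern 'a+' matches one or more consecutive a's.
String: 'aaaaaaaa'
Scanning for runs of a:
  Match 1: 'aaaaaaaa' (length 8)
Total matches: 1

1


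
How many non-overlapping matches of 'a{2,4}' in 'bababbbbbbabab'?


Pattern 'a{2,4}' matches between 2 and 4 consecutive a's (greedy).
String: 'bababbbbbbabab'
Finding runs of a's and applying greedy matching:
  Run at pos 1: 'a' (length 1)
  Run at pos 3: 'a' (length 1)
  Run at pos 10: 'a' (length 1)
  Run at pos 12: 'a' (length 1)
Matches: []
Count: 0

0


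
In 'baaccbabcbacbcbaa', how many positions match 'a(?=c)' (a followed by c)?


Lookahead 'a(?=c)' matches 'a' only when followed by 'c'.
String: 'baaccbabcbacbcbaa'
Checking each position where char is 'a':
  pos 1: 'a' -> no (next='a')
  pos 2: 'a' -> MATCH (next='c')
  pos 6: 'a' -> no (next='b')
  pos 10: 'a' -> MATCH (next='c')
  pos 15: 'a' -> no (next='a')
Matching positions: [2, 10]
Count: 2

2


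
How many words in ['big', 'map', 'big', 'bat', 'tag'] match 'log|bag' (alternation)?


Alternation 'log|bag' matches either 'log' or 'bag'.
Checking each word:
  'big' -> no
  'map' -> no
  'big' -> no
  'bat' -> no
  'tag' -> no
Matches: []
Count: 0

0


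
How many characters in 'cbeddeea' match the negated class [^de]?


Negated class [^de] matches any char NOT in {d, e}
Scanning 'cbeddeea':
  pos 0: 'c' -> MATCH
  pos 1: 'b' -> MATCH
  pos 2: 'e' -> no (excluded)
  pos 3: 'd' -> no (excluded)
  pos 4: 'd' -> no (excluded)
  pos 5: 'e' -> no (excluded)
  pos 6: 'e' -> no (excluded)
  pos 7: 'a' -> MATCH
Total matches: 3

3


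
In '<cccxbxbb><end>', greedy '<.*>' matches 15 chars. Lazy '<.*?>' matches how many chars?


Greedy '<.*>' tries to match as MUCH as possible.
Lazy '<.*?>' tries to match as LITTLE as possible.

String: '<cccxbxbb><end>'
Greedy '<.*>' starts at first '<' and extends to the LAST '>': '<cccxbxbb><end>' (15 chars)
Lazy '<.*?>' starts at first '<' and stops at the FIRST '>': '<cccxbxbb>' (10 chars)

10


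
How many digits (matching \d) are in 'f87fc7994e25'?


\d matches any digit 0-9.
Scanning 'f87fc7994e25':
  pos 1: '8' -> DIGIT
  pos 2: '7' -> DIGIT
  pos 5: '7' -> DIGIT
  pos 6: '9' -> DIGIT
  pos 7: '9' -> DIGIT
  pos 8: '4' -> DIGIT
  pos 10: '2' -> DIGIT
  pos 11: '5' -> DIGIT
Digits found: ['8', '7', '7', '9', '9', '4', '2', '5']
Total: 8

8


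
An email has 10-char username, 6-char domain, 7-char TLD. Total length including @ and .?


An email address has format: username@domain.tld
Username length: 10
'@' character: 1
Domain length: 6
'.' character: 1
TLD length: 7
Total = 10 + 1 + 6 + 1 + 7 = 25

25


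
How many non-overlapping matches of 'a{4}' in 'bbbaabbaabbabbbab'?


Pattern 'a{4}' matches exactly 4 consecutive a's (greedy, non-overlapping).
String: 'bbbaabbaabbabbbab'
Scanning for runs of a's:
  Run at pos 3: 'aa' (length 2) -> 0 match(es)
  Run at pos 7: 'aa' (length 2) -> 0 match(es)
  Run at pos 11: 'a' (length 1) -> 0 match(es)
  Run at pos 15: 'a' (length 1) -> 0 match(es)
Matches found: []
Total: 0

0


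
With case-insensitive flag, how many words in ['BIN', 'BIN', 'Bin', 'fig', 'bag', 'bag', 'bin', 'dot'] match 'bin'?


Case-insensitive matching: compare each word's lowercase form to 'bin'.
  'BIN' -> lower='bin' -> MATCH
  'BIN' -> lower='bin' -> MATCH
  'Bin' -> lower='bin' -> MATCH
  'fig' -> lower='fig' -> no
  'bag' -> lower='bag' -> no
  'bag' -> lower='bag' -> no
  'bin' -> lower='bin' -> MATCH
  'dot' -> lower='dot' -> no
Matches: ['BIN', 'BIN', 'Bin', 'bin']
Count: 4

4
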